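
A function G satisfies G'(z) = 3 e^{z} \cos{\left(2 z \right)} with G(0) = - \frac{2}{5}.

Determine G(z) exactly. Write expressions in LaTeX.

Since d/dz undoes antidifferentiation here, G(z) must give back the stated G'(z).
A general antiderivative is \frac{6 e^{z} \sin{\left(2 z \right)}}{5} + \frac{3 e^{z} \cos{\left(2 z \right)}}{5} + C.
The condition gives C = - \frac{2}{5} - (\frac{3}{5}) = -1.
So G(z) = \frac{6 e^{z} \sin{\left(2 z \right)} + 3 e^{z} \cos{\left(2 z \right)} - 5}{5}.
Check: d/dz[\frac{6 e^{z} \sin{\left(2 z \right)} + 3 e^{z} \cos{\left(2 z \right)} - 5}{5}] = 3 e^{z} \cos{\left(2 z \right)} = G'(z).

G(z) = \frac{6 e^{z} \sin{\left(2 z \right)} + 3 e^{z} \cos{\left(2 z \right)} - 5}{5}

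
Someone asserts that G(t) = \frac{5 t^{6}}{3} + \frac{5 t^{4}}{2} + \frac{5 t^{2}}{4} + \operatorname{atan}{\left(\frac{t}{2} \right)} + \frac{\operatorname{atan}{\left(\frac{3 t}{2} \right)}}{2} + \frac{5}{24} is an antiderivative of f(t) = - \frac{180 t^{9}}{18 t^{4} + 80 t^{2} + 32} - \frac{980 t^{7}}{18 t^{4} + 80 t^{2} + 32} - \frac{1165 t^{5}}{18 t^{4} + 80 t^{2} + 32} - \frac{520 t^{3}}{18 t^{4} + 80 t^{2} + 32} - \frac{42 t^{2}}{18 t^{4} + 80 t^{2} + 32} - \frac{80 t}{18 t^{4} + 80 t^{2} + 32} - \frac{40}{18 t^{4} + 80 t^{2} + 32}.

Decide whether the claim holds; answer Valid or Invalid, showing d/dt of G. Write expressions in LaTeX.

Invalid: d/dt[G] - f = \frac{180 t^{9} + 980 t^{7} + 1165 t^{5} + 520 t^{3} + 42 t^{2} + 80 t + 40}{9 t^{4} + 40 t^{2} + 16}, which is not 0.

d/dt[G] = \frac{180 t^{9} + 980 t^{7} + 1165 t^{5} + 520 t^{3} + 42 t^{2} + 80 t + 40}{18 t^{4} + 80 t^{2} + 32}
d/dt[G] - f(t) = \frac{180 t^{9} + 980 t^{7} + 1165 t^{5} + 520 t^{3} + 42 t^{2} + 80 t + 40}{9 t^{4} + 40 t^{2} + 16} != 0.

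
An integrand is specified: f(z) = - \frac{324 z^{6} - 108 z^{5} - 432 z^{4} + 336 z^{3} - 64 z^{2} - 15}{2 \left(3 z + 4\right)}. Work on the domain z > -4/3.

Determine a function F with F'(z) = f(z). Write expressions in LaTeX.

Differentiate the proposed F(z) back; it has to land on f(z) exactly.
Check: d/dz[- 9 z^{6} + 18 z^{5} - 12 z^{4} + \frac{8 z^{3}}{3} + \frac{5 \log{\left(\frac{3 z}{2} + 2 \right)}}{2}] = \frac{- 324 z^{6} + 108 z^{5} + 432 z^{4} - 336 z^{3} + 64 z^{2} + 15}{6 z + 8}, which equals f(z).

An antiderivative is F(z) = - 9 z^{6} + 18 z^{5} - 12 z^{4} + \frac{8 z^{3}}{3} + \frac{5 \log{\left(\frac{3 z}{2} + 2 \right)}}{2}.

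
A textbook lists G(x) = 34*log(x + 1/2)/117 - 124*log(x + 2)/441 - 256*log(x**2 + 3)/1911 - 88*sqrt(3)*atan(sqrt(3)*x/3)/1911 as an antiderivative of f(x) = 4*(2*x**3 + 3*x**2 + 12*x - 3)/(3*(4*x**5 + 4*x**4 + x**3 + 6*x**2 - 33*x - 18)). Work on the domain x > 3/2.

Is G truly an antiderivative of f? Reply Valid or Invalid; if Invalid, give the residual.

d/dx[G] = (-76*x**3 - 108*x**2 - 172*x + 348)/(294*x**4 + 735*x**3 + 1176*x**2 + 2205*x + 882)
d/dx[G] - f(x) = -76/(294*x - 441) != 0.

Invalid: d/dx[G] - f = -76/(294*x - 441), which is not 0.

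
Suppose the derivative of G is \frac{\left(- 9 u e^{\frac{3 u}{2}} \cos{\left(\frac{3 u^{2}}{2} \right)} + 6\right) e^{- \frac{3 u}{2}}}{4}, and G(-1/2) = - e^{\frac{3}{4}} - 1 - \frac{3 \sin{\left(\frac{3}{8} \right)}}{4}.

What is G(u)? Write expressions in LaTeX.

Differentiate the proposed G(u) back; it has to land on the given G'(u).
A general antiderivative is - \frac{3 \sin{\left(\frac{3 u^{2}}{2} \right)}}{4} - e^{- \frac{3 u}{2}} + C.
The condition gives C = - e^{\frac{3}{4}} - 1 - \frac{3 \sin{\left(\frac{3}{8} \right)}}{4} - (- e^{\frac{3}{4}} - \frac{3 \sin{\left(\frac{3}{8} \right)}}{4}) = -1.
So G(u) = - \frac{3 \sin{\left(\frac{3 u^{2}}{2} \right)}}{4} - 1 - e^{- \frac{3 u}{2}}.
Check: d/du[- \frac{3 \sin{\left(\frac{3 u^{2}}{2} \right)}}{4} - 1 - e^{- \frac{3 u}{2}}] = \frac{\left(- 9 u e^{\frac{3 u}{2}} \cos{\left(\frac{3 u^{2}}{2} \right)} + 6\right) e^{- \frac{3 u}{2}}}{4} = G'(u).

G(u) = - \frac{3 \sin{\left(\frac{3 u^{2}}{2} \right)}}{4} - 1 - e^{- \frac{3 u}{2}}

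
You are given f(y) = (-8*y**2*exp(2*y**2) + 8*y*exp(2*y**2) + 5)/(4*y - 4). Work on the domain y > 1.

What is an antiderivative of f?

An antiderivative is F(y) = -exp(2*y**2)/2 + 5*log(4*y - 4)/4.

Since d/dy undoes antidifferentiation here, F'(y) = f(y) is required of F(y).
Check: d/dy[-exp(2*y**2)/2 + 5*log(4*y - 4)/4] = (-8*y**2*exp(2*y**2) + 8*y*exp(2*y**2) + 5)/(4*y - 4) = f(y).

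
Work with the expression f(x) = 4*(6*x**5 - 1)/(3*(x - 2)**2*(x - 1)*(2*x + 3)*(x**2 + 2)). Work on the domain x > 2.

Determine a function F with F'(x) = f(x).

The denominator factors as 3*(x - 2)**2*(x - 1)*(2*x + 3)*(x**2 + 2); partial fractions split f into directly integrable pieces: -2*(19*x - 241)/(459*(x**2 + 2)) + 1192/(2499*(2*x + 3)) + 4/(9*(x - 1)) + 4498/(1323*(x - 2)) + 382/(63*(x - 2)**2).
Check: d/dx[4498*log(x - 2)/1323 + 4*log(x - 1)/9 + 596*log(x + 3/2)/2499 - 19*log(x**2 + 2)/459 + 241*sqrt(2)*atan(sqrt(2)*x/2)/459 - 382/(63*x - 126)] = (24*x**5 - 4)/(6*x**6 - 21*x**5 + 15*x**4 + 6*x**3 - 30*x**2 + 96*x - 72), which equals f(x).

An antiderivative is F(x) = 4498*log(x - 2)/1323 + 4*log(x - 1)/9 + 596*log(x + 3/2)/2499 - 19*log(x**2 + 2)/459 + 241*sqrt(2)*atan(sqrt(2)*x/2)/459 - 382/(63*x - 126).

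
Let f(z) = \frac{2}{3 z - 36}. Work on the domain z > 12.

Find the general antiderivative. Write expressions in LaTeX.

F(z) = \frac{2 \log{\left(\frac{z}{2} - 6 \right)}}{3} + C

An antiderivative F(z) passes only if d/dz[F] lands on f(z) exactly.
Check: d/dz[\frac{2 \log{\left(\frac{z}{2} - 6 \right)}}{3}] = \frac{2}{3 z - 36} = f(z).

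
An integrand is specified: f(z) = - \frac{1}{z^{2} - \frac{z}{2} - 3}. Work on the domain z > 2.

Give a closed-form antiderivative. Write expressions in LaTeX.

An antiderivative is F(z) = - \frac{2 \log{\left(z - 2 \right)}}{7} + \frac{2 \log{\left(z + \frac{3}{2} \right)}}{7}.

The denominator factors as \left(z - 2\right) \left(2 z + 3\right); partial fractions split f into directly integrable pieces: \frac{4}{7 \left(2 z + 3\right)} - \frac{2}{7 \left(z - 2\right)}.
Check: d/dz[- \frac{2 \log{\left(z - 2 \right)}}{7} + \frac{2 \log{\left(z + \frac{3}{2} \right)}}{7}] = - \frac{2}{2 z^{2} - z - 6}, which equals f(z).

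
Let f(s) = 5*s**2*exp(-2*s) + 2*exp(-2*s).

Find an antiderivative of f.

An antiderivative is F(s) = (-10*s**2 - 10*s - 9)*exp(-2*s)/4.

Recognize the product-rule pattern: f = u'v + uv' with u = -5*s**2/2 - 5*s/2 - 9/4, v = exp(-2*s), so integration by parts undoes it.
Check: d/ds[(-10*s**2 - 10*s - 9)*exp(-2*s)/4] = (5*s**2 + 2)*exp(-2*s), which equals f(s).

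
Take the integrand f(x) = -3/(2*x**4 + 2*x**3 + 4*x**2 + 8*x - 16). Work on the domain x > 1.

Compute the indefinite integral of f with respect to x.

F(x) = -log(x - 1)/10 + log(x + 2)/16 + 3*log(x**2 + 4)/160 + 9*atan(x/2)/80 + C

The denominator factors as 2*(x - 1)*(x + 2)*(x**2 + 4); partial fractions split f into directly integrable pieces: 3*(x + 6)/(80*(x**2 + 4)) + 1/(16*(x + 2)) - 1/(10*(x - 1)).
Check: d/dx[-log(x - 1)/10 + log(x + 2)/16 + 3*log(x**2 + 4)/160 + 9*atan(x/2)/80] = -3/(2*x**4 + 2*x**3 + 4*x**2 + 8*x - 16) = f(x).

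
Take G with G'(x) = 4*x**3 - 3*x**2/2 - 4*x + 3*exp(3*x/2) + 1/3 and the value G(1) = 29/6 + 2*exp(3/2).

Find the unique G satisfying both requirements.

Integrate term by term and add the pieces.
A general antiderivative is x**4 - x**3/2 - 2*x**2 + x/3 + 2*exp(3*x/2) + 5 + C.
The condition gives C = 29/6 + 2*exp(3/2) - (23/6 + 2*exp(3/2)) = 1.
So G(x) = x**4 - x**3/2 - 2*x**2 + x/3 + 2*exp(3*x/2) + 6.
Check: d/dx[x**4 - x**3/2 - 2*x**2 + x/3 + 2*exp(3*x/2) + 6] = 4*x**3 - 3*x**2/2 - 4*x + 3*exp(3*x/2) + 1/3 = G'(x).

G(x) = x**4 - x**3/2 - 2*x**2 + x/3 + 2*exp(3*x/2) + 6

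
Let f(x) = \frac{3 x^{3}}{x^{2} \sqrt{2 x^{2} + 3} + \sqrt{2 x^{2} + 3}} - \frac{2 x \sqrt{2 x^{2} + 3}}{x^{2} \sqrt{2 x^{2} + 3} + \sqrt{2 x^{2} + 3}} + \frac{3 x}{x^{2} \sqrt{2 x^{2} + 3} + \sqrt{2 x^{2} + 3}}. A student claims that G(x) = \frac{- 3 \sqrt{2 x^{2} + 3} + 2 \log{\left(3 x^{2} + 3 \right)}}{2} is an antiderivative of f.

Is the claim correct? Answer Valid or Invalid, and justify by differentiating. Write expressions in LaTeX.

Invalid: d/dx[G] - f = \frac{- 6 x^{3} \sqrt{2 x^{2} + 3} + 8 x^{3} - 6 x \sqrt{2 x^{2} + 3} + 12 x}{2 x^{4} + 5 x^{2} + 3}, which is not 0.

d/dx[G] = \frac{- 3 x^{3} + 2 x \sqrt{2 x^{2} + 3} - 3 x}{x^{2} \sqrt{2 x^{2} + 3} + \sqrt{2 x^{2} + 3}}
d/dx[G] - f(x) = \frac{- 6 x^{3} \sqrt{2 x^{2} + 3} + 8 x^{3} - 6 x \sqrt{2 x^{2} + 3} + 12 x}{2 x^{4} + 5 x^{2} + 3} != 0.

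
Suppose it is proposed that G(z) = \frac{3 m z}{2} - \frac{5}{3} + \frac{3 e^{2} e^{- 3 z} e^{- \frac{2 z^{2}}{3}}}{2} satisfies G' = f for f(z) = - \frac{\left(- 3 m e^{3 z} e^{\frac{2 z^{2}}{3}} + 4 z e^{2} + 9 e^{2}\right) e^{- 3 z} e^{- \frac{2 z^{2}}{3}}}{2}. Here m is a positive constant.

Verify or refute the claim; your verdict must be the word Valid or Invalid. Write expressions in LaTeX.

d/dz[G] = \frac{\left(3 m e^{3 z} e^{\frac{2 z^{2}}{3}} - 4 z e^{2} - 9 e^{2}\right) e^{- 3 z} e^{- \frac{2 z^{2}}{3}}}{2}
This equals f(z) exactly, so the claim holds.

Valid - differentiating G returns exactly f.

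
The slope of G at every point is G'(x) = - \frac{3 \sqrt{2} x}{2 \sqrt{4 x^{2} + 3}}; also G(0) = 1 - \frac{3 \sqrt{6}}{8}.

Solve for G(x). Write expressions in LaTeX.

G(x) = 1 - \frac{3 \sqrt{2 x^{2} + \frac{3}{2}}}{4}

The substitution u = 2 x^{2} + \frac{3}{2} works: G'(x) is exactly (dG/du)*(du/dx) for that inner function.
A general antiderivative is - \frac{3 \sqrt{2 x^{2} + \frac{3}{2}}}{4} + C.
The condition gives C = 1 - \frac{3 \sqrt{6}}{8} - (- \frac{3 \sqrt{6}}{8}) = 1.
So G(x) = 1 - \frac{3 \sqrt{2 x^{2} + \frac{3}{2}}}{4}.
Check: d/dx[1 - \frac{3 \sqrt{2 x^{2} + \frac{3}{2}}}{4}] = - \frac{3 \sqrt{2} x}{2 \sqrt{4 x^{2} + 3}} = G'(x).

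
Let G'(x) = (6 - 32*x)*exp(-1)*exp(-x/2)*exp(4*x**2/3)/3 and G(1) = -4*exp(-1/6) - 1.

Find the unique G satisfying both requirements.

G(x) = (-exp(1)*exp(x/2)*exp(-4*x**2/3) - 4)*exp(-1)*exp(-x/2)*exp(4*x**2/3)

The substitution u = 4*x**2/3 - x/2 - 1 works: G'(x) is exactly (dG/du)*(du/dx) for that inner function.
A general antiderivative is -4*exp(4*x**2/3 - x/2 - 1) + C.
The condition gives C = -4*exp(-1/6) - 1 - (-4*exp(-1/6)) = -1.
So G(x) = (-exp(1)*exp(x/2)*exp(-4*x**2/3) - 4)*exp(-1)*exp(-x/2)*exp(4*x**2/3).
Check: d/dx[(-exp(1)*exp(x/2)*exp(-4*x**2/3) - 4)*exp(-1)*exp(-x/2)*exp(4*x**2/3)] = (-32*x*exp(4*x**2/3) + 6*exp(4*x**2/3))*exp(-1)*exp(-x/2)/3, which equals G'(x).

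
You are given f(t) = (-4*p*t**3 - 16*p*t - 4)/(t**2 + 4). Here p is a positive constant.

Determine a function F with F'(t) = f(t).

An antiderivative is F(t) = -2*p*t**2 - 2*atan(t/2).

Recover f(t) by differentiating a candidate F(t); any mismatch rules it out.
Check: d/dt[-2*p*t**2 - 2*atan(t/2)] = (-4*p*t**3 - 16*p*t - 4)/(t**2 + 4) = f(t).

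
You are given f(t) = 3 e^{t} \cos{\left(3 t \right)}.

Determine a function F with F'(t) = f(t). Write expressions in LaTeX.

Whatever form F(t) takes, F'(t) = f(t) is non-negotiable.
Check: d/dt[\frac{9 e^{t} \sin{\left(3 t \right)}}{10} + \frac{3 e^{t} \cos{\left(3 t \right)}}{10}] = 3 e^{t} \cos{\left(3 t \right)} = f(t).

An antiderivative is F(t) = \frac{9 e^{t} \sin{\left(3 t \right)}}{10} + \frac{3 e^{t} \cos{\left(3 t \right)}}{10}.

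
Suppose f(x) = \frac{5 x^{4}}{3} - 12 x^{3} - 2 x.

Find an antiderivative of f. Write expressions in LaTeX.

Integrate term by term and add the pieces.
Check: d/dx[\frac{x^{5}}{3} - 3 x^{4} - x^{2}] = \frac{5 x^{4}}{3} - 12 x^{3} - 2 x = f(x).

An antiderivative is F(x) = \frac{x^{5}}{3} - 3 x^{4} - x^{2}.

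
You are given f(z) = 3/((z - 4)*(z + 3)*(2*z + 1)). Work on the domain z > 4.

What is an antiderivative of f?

Factor the denominator ((z - 4)*(z + 3)*(2*z + 1)) and decompose: f = -4/(15*(2*z + 1)) + 3/(35*(z + 3)) + 1/(21*(z - 4)); each piece integrates to a log, atan, or power term.
Check: d/dz[(5*log(z - 4) - 14*log(z + 1/2) + 9*log(z + 3))/105] = 3/(2*z**3 - z**2 - 25*z - 12), which equals f(z).

An antiderivative is F(z) = (5*log(z - 4) - 14*log(z + 1/2) + 9*log(z + 3))/105.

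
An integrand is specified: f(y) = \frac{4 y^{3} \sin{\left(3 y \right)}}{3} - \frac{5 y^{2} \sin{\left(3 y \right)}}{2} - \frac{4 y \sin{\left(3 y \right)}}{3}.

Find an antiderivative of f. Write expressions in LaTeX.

An antiderivative is F(y) = - \frac{4 y^{3} \cos{\left(3 y \right)}}{9} + \frac{4 y^{2} \sin{\left(3 y \right)}}{9} + \frac{5 y^{2} \cos{\left(3 y \right)}}{6} - \frac{5 y \sin{\left(3 y \right)}}{9} + \frac{20 y \cos{\left(3 y \right)}}{27} - \frac{20 \sin{\left(3 y \right)}}{81} - \frac{5 \cos{\left(3 y \right)}}{27}.

The integrand splits into summands that can be handled one at a time.
Check: d/dy[- \frac{4 y^{3} \cos{\left(3 y \right)}}{9} + \frac{4 y^{2} \sin{\left(3 y \right)}}{9} + \frac{5 y^{2} \cos{\left(3 y \right)}}{6} - \frac{5 y \sin{\left(3 y \right)}}{9} + \frac{20 y \cos{\left(3 y \right)}}{27} - \frac{20 \sin{\left(3 y \right)}}{81} - \frac{5 \cos{\left(3 y \right)}}{27}] = \frac{4 y^{3} \sin{\left(3 y \right)}}{3} - \frac{5 y^{2} \sin{\left(3 y \right)}}{2} - \frac{4 y \sin{\left(3 y \right)}}{3} = f(y).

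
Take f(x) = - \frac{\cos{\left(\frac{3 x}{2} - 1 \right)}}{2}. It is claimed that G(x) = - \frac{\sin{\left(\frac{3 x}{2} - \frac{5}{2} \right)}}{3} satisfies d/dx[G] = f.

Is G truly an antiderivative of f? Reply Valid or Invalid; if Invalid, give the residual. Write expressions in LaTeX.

d/dx[G] = - \frac{\cos{\left(\frac{3 x}{2} - \frac{5}{2} \right)}}{2}
d/dx[G] - f(x) = - \frac{\cos{\left(\frac{3 x}{2} - \frac{5}{2} \right)}}{2} + \frac{\cos{\left(\frac{3 x}{2} - 1 \right)}}{2} != 0.

Invalid: d/dx[G] - f = - \frac{\cos{\left(\frac{3 x}{2} - \frac{5}{2} \right)}}{2} + \frac{\cos{\left(\frac{3 x}{2} - 1 \right)}}{2}, which is not 0.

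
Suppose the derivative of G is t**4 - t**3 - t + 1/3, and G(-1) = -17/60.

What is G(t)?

G(t) = t**5/5 - t**4/4 - t**2/2 + t/3 + 1

The integrand splits into summands that can be handled one at a time.
A general antiderivative is t**5/5 - t**4/4 - t**2/2 + t/3 + C.
The condition gives C = -17/60 - (-77/60) = 1.
So G(t) = t**5/5 - t**4/4 - t**2/2 + t/3 + 1.
Check: d/dt[t**5/5 - t**4/4 - t**2/2 + t/3 + 1] = t**4 - t**3 - t + 1/3 = G'(t).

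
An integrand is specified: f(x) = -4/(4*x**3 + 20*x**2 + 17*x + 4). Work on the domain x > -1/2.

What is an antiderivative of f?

An antiderivative is F(x) = 4*log(x + 1/2)/49 - 4*log(x + 4)/49 + 4/(14*x + 7).

The denominator factors as (x + 4)*(2*x + 1)**2; partial fractions split f into directly integrable pieces: 8/(49*(2*x + 1)) - 8/(7*(2*x + 1)**2) - 4/(49*(x + 4)).
Check: d/dx[4*log(x + 1/2)/49 - 4*log(x + 4)/49 + 4/(14*x + 7)] = -4/(4*x**3 + 20*x**2 + 17*x + 4) = f(x).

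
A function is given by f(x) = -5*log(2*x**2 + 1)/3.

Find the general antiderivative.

F(x) = -5*x*log(2*x**2 + 1)/3 + 10*x/3 - 5*sqrt(2)*atan(sqrt(2)*x)/3 + C

Whatever form F(x) takes, F'(x) = f(x) is non-negotiable.
Check: d/dx[-5*x*log(2*x**2 + 1)/3 + 10*x/3 - 5*sqrt(2)*atan(sqrt(2)*x)/3] = -5*log(2*x**2 + 1)/3 = f(x).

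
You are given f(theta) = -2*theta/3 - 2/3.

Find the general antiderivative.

F(theta) = -theta**2/3 - 2*theta/3 + C

Recover f(theta) by differentiating a candidate F(theta); any mismatch rules it out.
Check: d/dtheta[-theta**2/3 - 2*theta/3] = -2*theta/3 - 2/3 = f(theta).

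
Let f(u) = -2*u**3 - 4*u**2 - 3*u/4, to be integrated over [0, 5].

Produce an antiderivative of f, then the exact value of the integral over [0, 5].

The integrand splits into summands that can be handled one at a time.
F(u) = -u**4/2 - 4*u**3/3 - 3*u**2/8 is an antiderivative of f.
Check: d/du[-u**4/2 - 4*u**3/3 - 3*u**2/8] = -2*u**3 - 4*u**2 - 3*u/4 = f(u).
F(5) = -11725/24; F(0) = 0.
Integral = F(5) - F(0) = -11725/24.

Antiderivative: F(u) = -u**4/2 - 4*u**3/3 - 3*u**2/8; value = -11725/24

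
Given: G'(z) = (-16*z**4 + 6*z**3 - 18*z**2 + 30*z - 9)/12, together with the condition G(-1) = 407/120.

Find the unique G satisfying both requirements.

A first test for any G(z): its z-derivative must equal the given G'(z).
A general antiderivative is -4*z**5/15 + z**4/8 - z**3/2 + 5*z**2/4 - 3*z/4 + C.
The condition gives C = 407/120 - (347/120) = 1/2.
So G(z) = -(32*z**5 - 15*z**4 + 60*z**3 - 150*z**2 + 90*z - 60)/120.
Check: d/dz[-(32*z**5 - 15*z**4 + 60*z**3 - 150*z**2 + 90*z - 60)/120] = -4*z**4/3 + z**3/2 - 3*z**2/2 + 5*z/2 - 3/4, which equals G'(z).

G(z) = -(32*z**5 - 15*z**4 + 60*z**3 - 150*z**2 + 90*z - 60)/120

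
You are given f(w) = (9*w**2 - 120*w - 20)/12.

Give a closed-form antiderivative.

A first test for any F(w): its w-derivative must equal f(w) identically.
Check: d/dw[w**3/4 - 5*w**2 - 5*w/3] = 3*w**2/4 - 10*w - 5/3, which equals f(w).

An antiderivative is F(w) = w**3/4 - 5*w**2 - 5*w/3.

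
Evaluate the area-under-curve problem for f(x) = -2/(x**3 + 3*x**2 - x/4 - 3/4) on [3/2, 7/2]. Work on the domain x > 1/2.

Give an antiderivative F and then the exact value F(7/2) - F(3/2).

Antiderivative: F(x) = 4*(-5*log(x - 1/2) + 7*log(x + 1/2) - 2*log(x + 3))/35; value = -4*log(3)/7 - 4*log(2)/5 - 8*log(13/2)/35 + 8*log(9/2)/35 + 4*log(4)/5

Factor the denominator ((x + 3)*(2*x - 1)*(2*x + 1)) and decompose: f = 8/(5*(2*x + 1)) - 8/(7*(2*x - 1)) - 8/(35*(x + 3)); each piece integrates to a log, atan, or power term.
F(x) = 4*(-5*log(x - 1/2) + 7*log(x + 1/2) - 2*log(x + 3))/35 is an antiderivative of f.
Check: d/dx[4*(-5*log(x - 1/2) + 7*log(x + 1/2) - 2*log(x + 3))/35] = -8/(4*x**3 + 12*x**2 - x - 3), which equals f(x).
F(7/2) = -4*log(3)/7 - 8*log(13/2)/35 + 4*log(4)/5; F(3/2) = -8*log(9/2)/35 + 4*log(2)/5.
Integral = F(7/2) - F(3/2) = -4*log(3)/7 - 4*log(2)/5 - 8*log(13/2)/35 + 8*log(9/2)/35 + 4*log(4)/5.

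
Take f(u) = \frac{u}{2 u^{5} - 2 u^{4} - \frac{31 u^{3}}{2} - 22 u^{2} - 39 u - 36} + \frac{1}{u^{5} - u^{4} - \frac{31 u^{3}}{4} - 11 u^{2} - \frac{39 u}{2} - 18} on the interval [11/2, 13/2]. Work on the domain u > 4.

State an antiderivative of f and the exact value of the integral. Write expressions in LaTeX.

Antiderivative: F(u) = \frac{2 \log{\left(u - 4 \right)}}{363} - \frac{1080 \log{\left(u + \frac{3}{2} \right)}}{34969} + \frac{11 \log{\left(u^{2} + 2 \right)}}{867} - \frac{25 \sqrt{2} \operatorname{atan}{\left(\frac{\sqrt{2} u}{2} \right)}}{867} + \frac{4}{374 u + 561}; value = - \frac{1080 \log{\left(8 \right)}}{34969} - \frac{25 \sqrt{2} \operatorname{atan}{\left(\frac{13 \sqrt{2}}{4} \right)}}{867} - \frac{11 \log{\left(\frac{129}{4} \right)}}{867} - \frac{2 \log{\left(\frac{3}{2} \right)}}{363} - \frac{1}{5236} + \frac{2 \log{\left(\frac{5}{2} \right)}}{363} + \frac{11 \log{\left(\frac{177}{4} \right)}}{867} + \frac{25 \sqrt{2} \operatorname{atan}{\left(\frac{11 \sqrt{2}}{4} \right)}}{867} + \frac{1080 \log{\left(7 \right)}}{34969}

The denominator factors as \left(u - 4\right) \left(2 u + 3\right)^{2} \left(u^{2} + 2\right); partial fractions split f into directly integrable pieces: \frac{2 \left(11 u - 25\right)}{867 \left(u^{2} + 2\right)} - \frac{2160}{34969 \left(2 u + 3\right)} - \frac{8}{187 \left(2 u + 3\right)^{2}} + \frac{2}{363 \left(u - 4\right)}.
F(u) = \frac{2 \log{\left(u - 4 \right)}}{363} - \frac{1080 \log{\left(u + \frac{3}{2} \right)}}{34969} + \frac{11 \log{\left(u^{2} + 2 \right)}}{867} - \frac{25 \sqrt{2} \operatorname{atan}{\left(\frac{\sqrt{2} u}{2} \right)}}{867} + \frac{4}{374 u + 561} is an antiderivative of f.
Check: d/du[\frac{2 \log{\left(u - 4 \right)}}{363} - \frac{1080 \log{\left(u + \frac{3}{2} \right)}}{34969} + \frac{11 \log{\left(u^{2} + 2 \right)}}{867} - \frac{25 \sqrt{2} \operatorname{atan}{\left(\frac{\sqrt{2} u}{2} \right)}}{867} + \frac{4}{374 u + 561}] = \frac{2 u + 4}{4 u^{5} - 4 u^{4} - 31 u^{3} - 44 u^{2} - 78 u - 72}, which equals f(u).
F(13/2) = - \frac{1080 \log{\left(8 \right)}}{34969} - \frac{25 \sqrt{2} \operatorname{atan}{\left(\frac{13 \sqrt{2}}{4} \right)}}{867} + \frac{1}{748} + \frac{2 \log{\left(\frac{5}{2} \right)}}{363} + \frac{11 \log{\left(\frac{177}{4} \right)}}{867}; F(11/2) = - \frac{1080 \log{\left(7 \right)}}{34969} - \frac{25 \sqrt{2} \operatorname{atan}{\left(\frac{11 \sqrt{2}}{4} \right)}}{867} + \frac{2}{1309} + \frac{2 \log{\left(\frac{3}{2} \right)}}{363} + \frac{11 \log{\left(\frac{129}{4} \right)}}{867}.
Integral = F(13/2) - F(11/2) = - \frac{1080 \log{\left(8 \right)}}{34969} - \frac{25 \sqrt{2} \operatorname{atan}{\left(\frac{13 \sqrt{2}}{4} \right)}}{867} - \frac{11 \log{\left(\frac{129}{4} \right)}}{867} - \frac{2 \log{\left(\frac{3}{2} \right)}}{363} - \frac{1}{5236} + \frac{2 \log{\left(\frac{5}{2} \right)}}{363} + \frac{11 \log{\left(\frac{177}{4} \right)}}{867} + \frac{25 \sqrt{2} \operatorname{atan}{\left(\frac{11 \sqrt{2}}{4} \right)}}{867} + \frac{1080 \log{\left(7 \right)}}{34969}.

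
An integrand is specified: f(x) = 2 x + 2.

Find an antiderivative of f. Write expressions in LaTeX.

Any candidate F(x) must reproduce f(x) exactly when differentiated.
Check: d/dx[x^{2} + 2 x] = 2 x + 2 = f(x).

An antiderivative is F(x) = x^{2} + 2 x.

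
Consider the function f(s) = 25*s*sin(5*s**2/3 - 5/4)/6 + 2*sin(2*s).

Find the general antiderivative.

Integrate term by term and add the pieces.
Check: d/ds[-cos(2*s) - 5*cos(5*s**2/3 - 5/4)/4] = 25*s*sin(5*s**2/3 - 5/4)/6 + 2*sin(2*s) = f(s).

F(s) = -cos(2*s) - 5*cos(5*s**2/3 - 5/4)/4 + C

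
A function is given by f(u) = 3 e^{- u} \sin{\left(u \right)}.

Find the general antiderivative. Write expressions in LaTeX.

Whatever form F(u) takes, F'(u) = f(u) is non-negotiable.
Check: d/du[- \frac{3 e^{- u} \sin{\left(u \right)}}{2} - \frac{3 e^{- u} \cos{\left(u \right)}}{2}] = 3 e^{- u} \sin{\left(u \right)} = f(u).

F(u) = - \frac{3 e^{- u} \sin{\left(u \right)}}{2} - \frac{3 e^{- u} \cos{\left(u \right)}}{2} + C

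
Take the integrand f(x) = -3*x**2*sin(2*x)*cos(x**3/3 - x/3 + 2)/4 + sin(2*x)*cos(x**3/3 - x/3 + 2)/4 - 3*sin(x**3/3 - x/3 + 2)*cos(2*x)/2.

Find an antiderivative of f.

Recognize the product-rule pattern: f = u'v + uv' with u = -3*sin(2*x)/4, v = sin(x**3/3 - x/3 + 2), so integration by parts undoes it.
Check: d/dx[-3*sin(2*x)*sin(x**3/3 - x/3 + 2)/4] = -3*x**2*sin(2*x)*cos(x**3/3 - x/3 + 2)/4 + sin(2*x)*cos(x**3/3 - x/3 + 2)/4 - 3*sin(x**3/3 - x/3 + 2)*cos(2*x)/2 = f(x).

An antiderivative is F(x) = -3*sin(2*x)*sin(x**3/3 - x/3 + 2)/4.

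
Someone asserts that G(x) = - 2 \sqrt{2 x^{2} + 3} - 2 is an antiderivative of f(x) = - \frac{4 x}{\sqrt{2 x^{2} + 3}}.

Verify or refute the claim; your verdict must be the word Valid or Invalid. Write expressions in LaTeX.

Valid. The derivative of G reproduces f.

d/dx[G] = - \frac{4 x}{\sqrt{2 x^{2} + 3}}
This equals f(x) exactly, so the claim holds.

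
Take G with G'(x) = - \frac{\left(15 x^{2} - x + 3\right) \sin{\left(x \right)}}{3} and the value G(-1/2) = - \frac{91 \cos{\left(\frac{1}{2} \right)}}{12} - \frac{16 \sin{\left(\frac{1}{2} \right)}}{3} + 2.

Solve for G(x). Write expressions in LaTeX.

G(x) = \frac{15 x^{2} \cos{\left(x \right)} - 30 x \sin{\left(x \right)} - x \cos{\left(x \right)} + \sin{\left(x \right)} - 27 \cos{\left(x \right)} + 6}{3}

Since d/dx undoes antidifferentiation here, G(x) must give back the stated G'(x).
A general antiderivative is 5 x^{2} \cos{\left(x \right)} - 10 x \sin{\left(x \right)} - \frac{x \cos{\left(x \right)}}{3} + \frac{\sin{\left(x \right)}}{3} - 9 \cos{\left(x \right)} + C.
The condition gives C = - \frac{91 \cos{\left(\frac{1}{2} \right)}}{12} - \frac{16 \sin{\left(\frac{1}{2} \right)}}{3} + 2 - (- \frac{91 \cos{\left(\frac{1}{2} \right)}}{12} - \frac{16 \sin{\left(\frac{1}{2} \right)}}{3}) = 2.
So G(x) = \frac{15 x^{2} \cos{\left(x \right)} - 30 x \sin{\left(x \right)} - x \cos{\left(x \right)} + \sin{\left(x \right)} - 27 \cos{\left(x \right)} + 6}{3}.
Check: d/dx[\frac{15 x^{2} \cos{\left(x \right)} - 30 x \sin{\left(x \right)} - x \cos{\left(x \right)} + \sin{\left(x \right)} - 27 \cos{\left(x \right)} + 6}{3}] = - 5 x^{2} \sin{\left(x \right)} + \frac{x \sin{\left(x \right)}}{3} - \sin{\left(x \right)}, which equals G'(x).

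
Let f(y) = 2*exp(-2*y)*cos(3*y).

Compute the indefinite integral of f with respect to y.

Since d/dy undoes antidifferentiation here, F'(y) = f(y) is required of F(y).
Check: d/dy[6*exp(-2*y)*sin(3*y)/13 - 4*exp(-2*y)*cos(3*y)/13] = 2*exp(-2*y)*cos(3*y) = f(y).

F(y) = 6*exp(-2*y)*sin(3*y)/13 - 4*exp(-2*y)*cos(3*y)/13 + C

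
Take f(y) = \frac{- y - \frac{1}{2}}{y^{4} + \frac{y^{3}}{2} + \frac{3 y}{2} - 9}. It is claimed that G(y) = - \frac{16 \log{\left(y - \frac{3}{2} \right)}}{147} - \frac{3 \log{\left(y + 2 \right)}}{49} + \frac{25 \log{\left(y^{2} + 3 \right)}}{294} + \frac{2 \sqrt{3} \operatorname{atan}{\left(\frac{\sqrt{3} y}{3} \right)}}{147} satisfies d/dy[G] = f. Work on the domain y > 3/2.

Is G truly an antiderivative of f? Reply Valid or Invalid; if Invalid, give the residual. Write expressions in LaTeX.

d/dy[G] = \frac{- 2 y - 1}{2 y^{4} + y^{3} + 3 y - 18}
This equals f(y) exactly, so the claim holds.

Valid - differentiating G returns exactly f.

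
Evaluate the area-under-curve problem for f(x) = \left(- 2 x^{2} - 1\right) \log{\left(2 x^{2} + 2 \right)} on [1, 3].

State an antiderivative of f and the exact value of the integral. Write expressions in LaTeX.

Antiderivative: F(x) = \frac{4 x^{3}}{9} + \frac{2 x}{3} + \left(- \frac{2 x^{3}}{3} - x\right) \log{\left(2 x^{2} + 2 \right)} - \frac{2 \operatorname{atan}{\left(x \right)}}{3}; value = - 21 \log{\left(20 \right)} - \frac{2 \operatorname{atan}{\left(3 \right)}}{3} + \frac{\pi}{6} + \frac{5 \log{\left(4 \right)}}{3} + \frac{116}{9}

A candidate is checked by its d/dx: the result must match f(x).
F(x) = \frac{4 x^{3}}{9} + \frac{2 x}{3} + \left(- \frac{2 x^{3}}{3} - x\right) \log{\left(2 x^{2} + 2 \right)} - \frac{2 \operatorname{atan}{\left(x \right)}}{3} is an antiderivative of f.
Check: d/dx[\frac{4 x^{3}}{9} + \frac{2 x}{3} + \left(- \frac{2 x^{3}}{3} - x\right) \log{\left(2 x^{2} + 2 \right)} - \frac{2 \operatorname{atan}{\left(x \right)}}{3}] = - 2 x^{2} \log{\left(x^{2} + 1 \right)} - 2 x^{2} \log{\left(2 \right)} - \log{\left(x^{2} + 1 \right)} - \log{\left(2 \right)}, which equals f(x).
F(3) = - 21 \log{\left(20 \right)} - \frac{2 \operatorname{atan}{\left(3 \right)}}{3} + 14; F(1) = - \frac{5 \log{\left(4 \right)}}{3} - \frac{\pi}{6} + \frac{10}{9}.
Integral = F(3) - F(1) = - 21 \log{\left(20 \right)} - \frac{2 \operatorname{atan}{\left(3 \right)}}{3} + \frac{\pi}{6} + \frac{5 \log{\left(4 \right)}}{3} + \frac{116}{9}.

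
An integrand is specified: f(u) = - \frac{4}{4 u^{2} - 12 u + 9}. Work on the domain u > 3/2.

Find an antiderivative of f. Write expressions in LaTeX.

An antiderivative is F(u) = \frac{2}{2 u - 3}.

A first test for any F(u): its u-derivative must equal f(u) identically.
Check: d/du[\frac{2}{2 u - 3}] = - \frac{4}{4 u^{2} - 12 u + 9} = f(u).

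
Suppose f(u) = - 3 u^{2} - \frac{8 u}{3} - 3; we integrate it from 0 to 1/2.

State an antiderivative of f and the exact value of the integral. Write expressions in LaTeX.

Antiderivative: F(u) = - u^{3} - \frac{4 u^{2}}{3} - 3 u; value = - \frac{47}{24}

Integrate term by term and add the pieces.
F(u) = - u^{3} - \frac{4 u^{2}}{3} - 3 u is an antiderivative of f.
Check: d/du[- u^{3} - \frac{4 u^{2}}{3} - 3 u] = - 3 u^{2} - \frac{8 u}{3} - 3 = f(u).
F(1/2) = - \frac{47}{24}; F(0) = 0.
Integral = F(1/2) - F(0) = - \frac{47}{24}.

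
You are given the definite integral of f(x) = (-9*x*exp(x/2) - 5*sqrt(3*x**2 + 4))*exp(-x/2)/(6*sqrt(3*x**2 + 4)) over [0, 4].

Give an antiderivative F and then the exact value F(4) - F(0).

For F(x) to be correct the identity F'(x) - f(x) = 0 must hold.
F(x) = -(3*sqrt(3*x**2 + 4)*exp(x/2) - 10)*exp(-x/2)/6 is an antiderivative of f.
Check: d/dx[-(3*sqrt(3*x**2 + 4)*exp(x/2) - 10)*exp(-x/2)/6] = (-9*x*exp(x/2) - 5*sqrt(3*x**2 + 4))*exp(-x/2)/(6*sqrt(3*x**2 + 4)) = f(x).
F(4) = -sqrt(13) + 5*exp(-2)/3; F(0) = 2/3.
Integral = F(4) - F(0) = -sqrt(13) - 2/3 + 5*exp(-2)/3.

Antiderivative: F(x) = -(3*sqrt(3*x**2 + 4)*exp(x/2) - 10)*exp(-x/2)/6; value = -sqrt(13) - 2/3 + 5*exp(-2)/3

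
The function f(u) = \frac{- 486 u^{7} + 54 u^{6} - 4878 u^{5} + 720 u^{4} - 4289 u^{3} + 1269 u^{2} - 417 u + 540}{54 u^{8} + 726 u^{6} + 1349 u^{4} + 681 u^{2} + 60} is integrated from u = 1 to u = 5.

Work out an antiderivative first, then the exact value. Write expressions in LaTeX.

Antiderivative: F(u) = - \frac{5 \log{\left(\frac{3 u^{2}}{2} + 2 \right)}}{2} - \log{\left(\frac{u^{4}}{3} + 4 u^{2} + \frac{5}{2} \right)} + 3 \operatorname{atan}{\left(3 u \right)}; value = - \frac{5 \log{\left(\frac{79}{2} \right)}}{2} - \log{\left(\frac{1865}{6} \right)} - 3 \operatorname{atan}{\left(3 \right)} + \log{\left(\frac{41}{6} \right)} + \frac{5 \log{\left(\frac{7}{2} \right)}}{2} + 3 \operatorname{atan}{\left(15 \right)}

A candidate is checked by its d/du: the result must match f(u).
F(u) = - \frac{5 \log{\left(\frac{3 u^{2}}{2} + 2 \right)}}{2} - \log{\left(\frac{u^{4}}{3} + 4 u^{2} + \frac{5}{2} \right)} + 3 \operatorname{atan}{\left(3 u \right)} is an antiderivative of f.
Check: d/du[- \frac{5 \log{\left(\frac{3 u^{2}}{2} + 2 \right)}}{2} - \log{\left(\frac{u^{4}}{3} + 4 u^{2} + \frac{5}{2} \right)} + 3 \operatorname{atan}{\left(3 u \right)}] = \frac{- 486 u^{7} + 54 u^{6} - 4878 u^{5} + 720 u^{4} - 4289 u^{3} + 1269 u^{2} - 417 u + 540}{54 u^{8} + 726 u^{6} + 1349 u^{4} + 681 u^{2} + 60} = f(u).
F(5) = - \frac{5 \log{\left(\frac{79}{2} \right)}}{2} - \log{\left(\frac{1865}{6} \right)} + 3 \operatorname{atan}{\left(15 \right)}; F(1) = - \frac{5 \log{\left(\frac{7}{2} \right)}}{2} - \log{\left(\frac{41}{6} \right)} + 3 \operatorname{atan}{\left(3 \right)}.
Integral = F(5) - F(1) = - \frac{5 \log{\left(\frac{79}{2} \right)}}{2} - \log{\left(\frac{1865}{6} \right)} - 3 \operatorname{atan}{\left(3 \right)} + \log{\left(\frac{41}{6} \right)} + \frac{5 \log{\left(\frac{7}{2} \right)}}{2} + 3 \operatorname{atan}{\left(15 \right)}.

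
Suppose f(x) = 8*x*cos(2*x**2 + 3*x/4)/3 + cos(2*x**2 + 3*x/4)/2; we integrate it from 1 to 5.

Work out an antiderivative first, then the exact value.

The substitution u = 2*x**2 + 3*x/4 works: f is exactly (dF/du)*(du/dx) for that inner function.
F(x) = 2*sin(2*x**2 + 3*x/4)/3 is an antiderivative of f.
Check: d/dx[2*sin(2*x**2 + 3*x/4)/3] = 8*x*cos(2*x**2 + 3*x/4)/3 + cos(2*x**2 + 3*x/4)/2 = f(x).
F(5) = 2*sin(215/4)/3; F(1) = 2*sin(11/4)/3.
Integral = F(5) - F(1) = -2*sin(11/4)/3 + 2*sin(215/4)/3.

Antiderivative: F(x) = 2*sin(2*x**2 + 3*x/4)/3; value = -2*sin(11/4)/3 + 2*sin(215/4)/3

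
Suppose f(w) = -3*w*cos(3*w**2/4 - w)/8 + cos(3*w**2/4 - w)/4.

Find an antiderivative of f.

The substitution u = 3*w**2/4 - w works: f is exactly (dF/du)*(du/dw) for that inner function.
Check: d/dw[-sin(3*w**2/4 - w)/4] = -3*w*cos(3*w**2/4 - w)/8 + cos(3*w**2/4 - w)/4 = f(w).

An antiderivative is F(w) = -sin(3*w**2/4 - w)/4.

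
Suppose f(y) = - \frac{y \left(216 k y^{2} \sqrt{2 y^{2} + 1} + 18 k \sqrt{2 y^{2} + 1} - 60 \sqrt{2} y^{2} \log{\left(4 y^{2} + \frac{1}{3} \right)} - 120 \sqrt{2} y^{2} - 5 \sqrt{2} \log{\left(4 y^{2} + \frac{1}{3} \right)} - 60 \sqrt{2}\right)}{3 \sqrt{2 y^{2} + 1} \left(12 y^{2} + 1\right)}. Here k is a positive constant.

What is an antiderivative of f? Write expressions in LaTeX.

An antiderivative is F(y) = \frac{- 18 k y^{2} + 5 \sqrt{2} \sqrt{2 y^{2} + 1} \log{\left(4 y^{2} + \frac{1}{3} \right)}}{6}.

Whatever form F(y) takes, F'(y) = f(y) is non-negotiable.
Check: d/dy[\frac{- 18 k y^{2} + 5 \sqrt{2} \sqrt{2 y^{2} + 1} \log{\left(4 y^{2} + \frac{1}{3} \right)}}{6}] = \frac{- 216 k y^{3} \sqrt{2 y^{2} + 1} - 18 k y \sqrt{2 y^{2} + 1} + 60 \sqrt{2} y^{3} \log{\left(4 y^{2} + \frac{1}{3} \right)} + 120 \sqrt{2} y^{3} + 5 \sqrt{2} y \log{\left(4 y^{2} + \frac{1}{3} \right)} + 60 \sqrt{2} y}{36 y^{2} \sqrt{2 y^{2} + 1} + 3 \sqrt{2 y^{2} + 1}}, which equals f(y).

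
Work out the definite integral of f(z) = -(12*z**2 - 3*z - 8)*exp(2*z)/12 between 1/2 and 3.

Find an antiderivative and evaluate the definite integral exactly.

f has the shape u'v + uv' for u = -z**2/2 + 5*z/8 + 1/48 and v = exp(2*z) — it is the derivative of the product u*v.
F(z) = (-24*z**2 + 30*z + 1)*exp(2*z)/48 is an antiderivative of f.
Check: d/dz[(-24*z**2 + 30*z + 1)*exp(2*z)/48] = -z**2*exp(2*z) + z*exp(2*z)/4 + 2*exp(2*z)/3, which equals f(z).
F(3) = -125*exp(6)/48; F(1/2) = 5*exp(1)/24.
Integral = F(3) - F(1/2) = -125*exp(6)/48 - 5*exp(1)/24.

Antiderivative: F(z) = (-24*z**2 + 30*z + 1)*exp(2*z)/48; value = -125*exp(6)/48 - 5*exp(1)/24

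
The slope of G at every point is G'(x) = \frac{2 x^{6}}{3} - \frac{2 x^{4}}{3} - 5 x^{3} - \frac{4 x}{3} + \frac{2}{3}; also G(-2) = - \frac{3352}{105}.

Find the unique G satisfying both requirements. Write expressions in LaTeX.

The integrand splits into summands that can be handled one at a time.
A general antiderivative is \frac{2 x^{7}}{21} - \frac{2 x^{5}}{15} - \frac{5 x^{4}}{4} - \frac{2 x^{2}}{3} + \frac{2 x}{3} + C.
The condition gives C = - \frac{3352}{105} - (- \frac{3352}{105}) = 0.
So G(x) = \frac{2 x^{7}}{21} - \frac{2 x^{5}}{15} - \frac{5 x^{4}}{4} - \frac{2 x^{2}}{3} + \frac{2 x}{3}.
Check: d/dx[\frac{2 x^{7}}{21} - \frac{2 x^{5}}{15} - \frac{5 x^{4}}{4} - \frac{2 x^{2}}{3} + \frac{2 x}{3}] = \frac{2 x^{6}}{3} - \frac{2 x^{4}}{3} - 5 x^{3} - \frac{4 x}{3} + \frac{2}{3} = G'(x).

G(x) = \frac{2 x^{7}}{21} - \frac{2 x^{5}}{15} - \frac{5 x^{4}}{4} - \frac{2 x^{2}}{3} + \frac{2 x}{3}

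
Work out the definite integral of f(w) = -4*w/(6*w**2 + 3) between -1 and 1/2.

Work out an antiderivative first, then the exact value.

The substitution u = 3*w**2 + 3/2 works: f is exactly (dF/du)*(du/dw) for that inner function.
F(w) = -log(3*w**2 + 3/2)/3 is an antiderivative of f.
Check: d/dw[-log(3*w**2 + 3/2)/3] = -4*w/(6*w**2 + 3) = f(w).
F(1/2) = -log(9/4)/3; F(-1) = -log(9/2)/3.
Integral = F(1/2) - F(-1) = -log(9/4)/3 + log(9/2)/3.

Antiderivative: F(w) = -log(3*w**2 + 3/2)/3; value = -log(9/4)/3 + log(9/2)/3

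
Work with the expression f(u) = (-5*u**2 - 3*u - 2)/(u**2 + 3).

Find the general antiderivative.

F(u) = -5*u - 3*log(u**2 + 3)/2 + 13*sqrt(3)*atan(sqrt(3)*u/3)/3 + C

An antiderivative F(u) passes only if d/du[F] lands on f(u) exactly.
Check: d/du[-5*u - 3*log(u**2 + 3)/2 + 13*sqrt(3)*atan(sqrt(3)*u/3)/3] = (-5*u**2 - 3*u - 2)/(u**2 + 3) = f(u).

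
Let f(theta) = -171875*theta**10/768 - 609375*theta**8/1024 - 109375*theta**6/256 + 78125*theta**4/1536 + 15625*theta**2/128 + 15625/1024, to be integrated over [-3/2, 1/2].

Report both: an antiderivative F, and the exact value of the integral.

Recognize the product-rule pattern: f = u'v + uv' with u = 5*(5*theta**2/4 + 5/4)**4, v = -5*theta**3/3 + 5*theta/4, so integration by parts undoes it.
F(theta) = 5*(5*theta**2/4 + 5/4)**4*(-5*theta**3/3 + 5*theta/4) is an antiderivative of f.
Check: d/dtheta[5*(5*theta**2/4 + 5/4)**4*(-5*theta**3/3 + 5*theta/4)] = -171875*theta**10/768 - 609375*theta**8/1024 - 109375*theta**6/256 + 78125*theta**4/1536 + 15625*theta**2/128 + 15625/1024 = f(theta).
F(1/2) = 9765625/786432; F(-3/2) = 1338796875/262144.
Integral = F(1/2) - F(-3/2) = -500828125/98304.

Antiderivative: F(theta) = 5*(5*theta**2/4 + 5/4)**4*(-5*theta**3/3 + 5*theta/4); value = -500828125/98304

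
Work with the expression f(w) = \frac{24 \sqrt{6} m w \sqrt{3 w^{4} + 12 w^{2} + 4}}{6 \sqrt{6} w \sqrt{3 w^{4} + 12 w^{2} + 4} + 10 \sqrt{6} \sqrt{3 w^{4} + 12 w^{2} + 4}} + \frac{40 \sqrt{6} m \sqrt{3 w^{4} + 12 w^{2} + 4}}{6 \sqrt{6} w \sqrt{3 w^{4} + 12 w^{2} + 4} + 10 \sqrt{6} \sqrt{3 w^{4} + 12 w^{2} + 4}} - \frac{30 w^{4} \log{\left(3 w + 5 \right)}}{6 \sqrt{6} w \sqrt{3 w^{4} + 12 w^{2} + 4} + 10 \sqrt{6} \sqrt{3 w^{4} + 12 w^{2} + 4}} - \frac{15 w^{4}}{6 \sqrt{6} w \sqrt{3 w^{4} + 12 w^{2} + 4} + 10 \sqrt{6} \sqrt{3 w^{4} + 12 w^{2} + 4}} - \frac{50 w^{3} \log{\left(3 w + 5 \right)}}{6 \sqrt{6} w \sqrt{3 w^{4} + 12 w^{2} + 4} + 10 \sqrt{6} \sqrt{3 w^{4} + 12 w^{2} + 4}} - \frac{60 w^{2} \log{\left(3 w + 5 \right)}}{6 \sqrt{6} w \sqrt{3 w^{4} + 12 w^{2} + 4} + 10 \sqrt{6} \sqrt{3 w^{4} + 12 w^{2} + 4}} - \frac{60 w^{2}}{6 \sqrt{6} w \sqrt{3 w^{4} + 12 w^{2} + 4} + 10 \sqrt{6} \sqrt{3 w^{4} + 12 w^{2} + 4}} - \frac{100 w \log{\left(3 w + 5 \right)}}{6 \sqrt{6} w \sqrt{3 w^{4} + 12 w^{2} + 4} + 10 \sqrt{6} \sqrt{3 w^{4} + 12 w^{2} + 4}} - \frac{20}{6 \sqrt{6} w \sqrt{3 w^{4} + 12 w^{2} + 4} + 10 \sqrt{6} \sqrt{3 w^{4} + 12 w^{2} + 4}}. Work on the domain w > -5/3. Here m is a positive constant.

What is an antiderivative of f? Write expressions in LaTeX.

The integrand splits into summands that can be handled one at a time.
Check: d/dw[\frac{\sqrt{6} \left(24 \sqrt{6} m w - 5 \sqrt{3 w^{4} + 12 w^{2} + 4} \log{\left(3 w + 5 \right)}\right)}{36}] = \frac{144 m w \sqrt{3 w^{4} + 12 w^{2} + 4} + 240 m \sqrt{3 w^{4} + 12 w^{2} + 4} - 30 \sqrt{6} w^{4} \log{\left(3 w + 5 \right)} - 15 \sqrt{6} w^{4} - 50 \sqrt{6} w^{3} \log{\left(3 w + 5 \right)} - 60 \sqrt{6} w^{2} \log{\left(3 w + 5 \right)} - 60 \sqrt{6} w^{2} - 100 \sqrt{6} w \log{\left(3 w + 5 \right)} - 20 \sqrt{6}}{36 w \sqrt{3 w^{4} + 12 w^{2} + 4} + 60 \sqrt{3 w^{4} + 12 w^{2} + 4}}, which equals f(w).

An antiderivative is F(w) = \frac{\sqrt{6} \left(24 \sqrt{6} m w - 5 \sqrt{3 w^{4} + 12 w^{2} + 4} \log{\left(3 w + 5 \right)}\right)}{36}.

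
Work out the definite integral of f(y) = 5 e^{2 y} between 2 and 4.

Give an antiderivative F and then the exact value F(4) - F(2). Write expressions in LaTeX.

Antiderivative: F(y) = \frac{5 e^{2 y}}{2}; value = - \frac{5 e^{4}}{2} + \frac{5 e^{8}}{2}

Whatever form F(y) takes, F'(y) = f(y) is non-negotiable.
F(y) = \frac{5 e^{2 y}}{2} is an antiderivative of f.
Check: d/dy[\frac{5 e^{2 y}}{2}] = 5 e^{2 y} = f(y).
F(4) = \frac{5 e^{8}}{2}; F(2) = \frac{5 e^{4}}{2}.
Integral = F(4) - F(2) = - \frac{5 e^{4}}{2} + \frac{5 e^{8}}{2}.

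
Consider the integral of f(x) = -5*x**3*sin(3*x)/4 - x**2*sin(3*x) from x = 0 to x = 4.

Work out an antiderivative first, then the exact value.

Antiderivative: F(x) = (45*x**3*cos(3*x) - 45*x**2*sin(3*x) + 36*x**2*cos(3*x) - 24*x*sin(3*x) - 30*x*cos(3*x) + 10*sin(3*x) - 8*cos(3*x))/108; value = 2/27 - 403*sin(12)/54 + 832*cos(12)/27

The integrand splits into summands that can be handled one at a time.
F(x) = (45*x**3*cos(3*x) - 45*x**2*sin(3*x) + 36*x**2*cos(3*x) - 24*x*sin(3*x) - 30*x*cos(3*x) + 10*sin(3*x) - 8*cos(3*x))/108 is an antiderivative of f.
Check: d/dx[(45*x**3*cos(3*x) - 45*x**2*sin(3*x) + 36*x**2*cos(3*x) - 24*x*sin(3*x) - 30*x*cos(3*x) + 10*sin(3*x) - 8*cos(3*x))/108] = -5*x**3*sin(3*x)/4 - x**2*sin(3*x) = f(x).
F(4) = -403*sin(12)/54 + 832*cos(12)/27; F(0) = -2/27.
Integral = F(4) - F(0) = 2/27 - 403*sin(12)/54 + 832*cos(12)/27.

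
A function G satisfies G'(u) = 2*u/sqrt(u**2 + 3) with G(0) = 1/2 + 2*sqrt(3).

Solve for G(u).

The substitution w = u**2 + 3 works: G'(u) is exactly (dG/dw)*(dw/du) for that inner function.
A general antiderivative is 2*sqrt(u**2 + 3) + C.
The condition gives C = 1/2 + 2*sqrt(3) - (2*sqrt(3)) = 1/2.
So G(u) = 2*sqrt(u**2 + 3) + 1/2.
Check: d/du[2*sqrt(u**2 + 3) + 1/2] = 2*u/sqrt(u**2 + 3) = G'(u).

G(u) = 2*sqrt(u**2 + 3) + 1/2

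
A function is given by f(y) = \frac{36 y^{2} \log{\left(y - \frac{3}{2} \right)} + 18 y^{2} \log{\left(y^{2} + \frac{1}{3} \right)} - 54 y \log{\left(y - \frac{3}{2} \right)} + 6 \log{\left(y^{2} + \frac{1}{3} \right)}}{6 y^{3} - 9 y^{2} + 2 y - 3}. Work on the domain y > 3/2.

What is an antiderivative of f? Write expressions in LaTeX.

f has the shape u'v + uv' for u = 3 \log{\left(y - \frac{3}{2} \right)} and v = \log{\left(y^{2} + \frac{1}{3} \right)} — it is the derivative of the product u*v.
Check: d/dy[3 \log{\left(y - \frac{3}{2} \right)} \log{\left(y^{2} + \frac{1}{3} \right)}] = \frac{36 y^{2} \log{\left(y - \frac{3}{2} \right)} + 18 y^{2} \log{\left(y^{2} + \frac{1}{3} \right)} - 54 y \log{\left(y - \frac{3}{2} \right)} + 6 \log{\left(y^{2} + \frac{1}{3} \right)}}{6 y^{3} - 9 y^{2} + 2 y - 3} = f(y).

An antiderivative is F(y) = 3 \log{\left(y - \frac{3}{2} \right)} \log{\left(y^{2} + \frac{1}{3} \right)}.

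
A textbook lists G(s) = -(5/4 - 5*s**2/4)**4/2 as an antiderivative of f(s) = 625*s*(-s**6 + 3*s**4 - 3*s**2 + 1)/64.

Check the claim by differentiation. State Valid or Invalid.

Valid. The derivative of G reproduces f.

d/ds[G] = -625*s**7/64 + 1875*s**5/64 - 1875*s**3/64 + 625*s/64
This equals f(s) exactly, so the claim holds.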